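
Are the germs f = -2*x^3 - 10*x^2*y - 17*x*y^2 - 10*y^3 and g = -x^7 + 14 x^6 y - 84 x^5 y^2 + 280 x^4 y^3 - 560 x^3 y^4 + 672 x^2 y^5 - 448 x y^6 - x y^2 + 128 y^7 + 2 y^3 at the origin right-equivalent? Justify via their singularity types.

No.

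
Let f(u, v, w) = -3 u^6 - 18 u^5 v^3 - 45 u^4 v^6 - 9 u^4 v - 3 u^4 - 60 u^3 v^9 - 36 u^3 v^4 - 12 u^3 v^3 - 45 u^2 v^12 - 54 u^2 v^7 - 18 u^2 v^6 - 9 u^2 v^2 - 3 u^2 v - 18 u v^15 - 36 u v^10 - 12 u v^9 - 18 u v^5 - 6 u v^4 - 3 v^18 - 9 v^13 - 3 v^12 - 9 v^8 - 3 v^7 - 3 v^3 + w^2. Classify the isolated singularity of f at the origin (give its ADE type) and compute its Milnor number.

The Hessian of f at 0 is [[0, 0, 0], [0, 0, 0], [0, 0, 2]] with rank 1, so corank 2. A Groebner basis of the Jacobian ideal J(f) in C{u,v,w} is {v^3, u^2 + 3*v^2, u*v, w}; counting standard monomials gives mu = 4. Corank 2; j^3 = -3*v*(u^2 + v^2) splits into three distinct lines over C (the quadratic factor has nonzero discriminant), so D_4.

Type D_4, Milnor number mu = 4.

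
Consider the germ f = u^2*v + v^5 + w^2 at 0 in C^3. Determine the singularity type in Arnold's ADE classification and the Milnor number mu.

Type D_{6}, Milnor number mu = 6.

The Hessian of f at 0 is [[0, 0, 0], [0, 0, 0], [0, 0, 2]] with rank 1, so corank 2. A Groebner basis of the Jacobian ideal J(f) in C{u,v,w} is {u^2/5 + v^4, u^3, u*v, w}; counting standard monomials gives mu = 6. Corank 2; j^3 = u^2*v has shape L^2 M (L != M), so D-series; mu = 6 gives D_6.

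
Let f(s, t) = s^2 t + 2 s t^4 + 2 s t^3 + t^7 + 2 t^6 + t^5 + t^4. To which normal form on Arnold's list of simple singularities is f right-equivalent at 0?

The Hessian of f at 0 is [[0, 0], [0, 0]] with rank 0, so corank 2. A Groebner basis of the Jacobian ideal J(f) in C{s,t} is {s*t^2, s*t + t^3, s^2 - 4*s*t}; counting standard monomials gives mu = 5. Corank 2; j^3 = s^2*t has shape L^2 M (L != M), so D-series; mu = 5 gives D_5.

D_{5}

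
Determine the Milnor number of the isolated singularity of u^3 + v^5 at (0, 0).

8

The Hessian of f at 0 has rank 0. Corank 2; j^3 = u^3 is a perfect cube, so E-series; the 5-jet and mu = 8 give E_8.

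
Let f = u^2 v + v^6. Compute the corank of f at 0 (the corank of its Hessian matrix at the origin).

2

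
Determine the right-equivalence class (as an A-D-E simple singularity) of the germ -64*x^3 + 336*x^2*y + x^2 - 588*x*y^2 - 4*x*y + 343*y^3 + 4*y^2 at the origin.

The Hessian of f at 0 has rank 1. Corank 1: A-series; mu = 2 gives A_2.

A_{2}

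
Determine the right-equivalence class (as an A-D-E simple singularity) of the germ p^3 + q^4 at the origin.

E_{6}

The Hessian of f at 0 is [[0, 0], [0, 0]] with rank 0, so corank 2. A Groebner basis of the Jacobian ideal J(f) in C{p,q} is {q^3, p^2}; counting standard monomials gives mu = 6. Corank 2; j^3 = p^3 is a perfect cube, so E-series; the 4-jet and mu = 6 give E_6.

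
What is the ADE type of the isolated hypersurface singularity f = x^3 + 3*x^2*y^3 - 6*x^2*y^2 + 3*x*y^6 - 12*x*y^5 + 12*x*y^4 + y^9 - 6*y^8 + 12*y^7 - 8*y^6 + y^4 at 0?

E6

The Hessian of f at 0 has rank 0. Corank 2; j^3 = x^3 is a perfect cube, so E-series; the 4-jet and mu = 6 give E_6.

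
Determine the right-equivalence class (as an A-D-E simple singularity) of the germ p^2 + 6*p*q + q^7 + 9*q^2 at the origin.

A6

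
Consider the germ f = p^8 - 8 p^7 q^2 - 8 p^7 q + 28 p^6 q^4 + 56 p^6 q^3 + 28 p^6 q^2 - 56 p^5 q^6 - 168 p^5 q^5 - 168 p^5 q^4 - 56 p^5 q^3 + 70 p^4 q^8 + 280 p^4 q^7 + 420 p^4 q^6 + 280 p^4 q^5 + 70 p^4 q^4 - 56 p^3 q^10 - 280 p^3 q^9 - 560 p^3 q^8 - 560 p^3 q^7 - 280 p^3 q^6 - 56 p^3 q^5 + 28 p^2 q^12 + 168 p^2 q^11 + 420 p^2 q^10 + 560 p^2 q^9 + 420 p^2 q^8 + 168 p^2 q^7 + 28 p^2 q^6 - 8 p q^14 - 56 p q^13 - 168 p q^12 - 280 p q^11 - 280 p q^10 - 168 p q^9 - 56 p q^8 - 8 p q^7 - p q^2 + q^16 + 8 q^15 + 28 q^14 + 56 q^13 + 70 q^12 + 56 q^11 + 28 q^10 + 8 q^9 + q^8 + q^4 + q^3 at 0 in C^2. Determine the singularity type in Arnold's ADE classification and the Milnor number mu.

Type D_{9}, Milnor number mu = 9.

The Hessian of f at 0 is [[0, 0], [0, 0]] with rank 0, so corank 2. A Groebner basis of the Jacobian ideal J(f) in C{p,q} is {p^7 - q^2/8, q^3, p*q - q^2}; counting standard monomials gives mu = 9. Corank 2; j^3 = -q^2*(p - q) has shape L^2 M (L != M), so D-series; mu = 9 gives D_9.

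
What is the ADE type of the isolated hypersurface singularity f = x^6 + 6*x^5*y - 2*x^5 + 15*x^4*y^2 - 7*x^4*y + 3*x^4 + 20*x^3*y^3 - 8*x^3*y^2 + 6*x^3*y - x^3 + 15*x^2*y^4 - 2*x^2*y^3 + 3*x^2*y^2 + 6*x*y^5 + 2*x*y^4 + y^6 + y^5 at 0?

E_8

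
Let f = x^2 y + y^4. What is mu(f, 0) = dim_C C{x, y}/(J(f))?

The Hessian of f at 0 is [[0, 0], [0, 0]] with rank 0, so corank 2. A Groebner basis of the Jacobian ideal J(f) in C{x,y} is {x^3, x^2/4 + y^3, x*y}; counting standard monomials gives mu = 5. Corank 2; j^3 = x^2*y has shape L^2 M (L != M), so D-series; mu = 5 gives D_5.

5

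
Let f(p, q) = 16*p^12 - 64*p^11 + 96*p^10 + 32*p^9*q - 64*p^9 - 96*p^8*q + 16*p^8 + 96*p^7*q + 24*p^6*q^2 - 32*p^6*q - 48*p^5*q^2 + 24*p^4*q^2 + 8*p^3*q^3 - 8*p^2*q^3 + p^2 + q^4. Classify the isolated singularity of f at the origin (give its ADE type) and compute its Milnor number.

The Hessian of f at 0 has rank 1. Corank 1: A-series; mu = 3 gives A_3.

Type A3, Milnor number mu = 3.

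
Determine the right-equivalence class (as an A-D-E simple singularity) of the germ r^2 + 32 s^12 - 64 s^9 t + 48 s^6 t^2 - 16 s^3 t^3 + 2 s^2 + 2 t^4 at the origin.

A_{3}

The Hessian of f at 0 is [[4, 0, 0], [0, 0, 0], [0, 0, 2]] with rank 2, so corank 1. A Groebner basis of the Jacobian ideal J(f) in C{s,t,r} is {t^3, s, r}; counting standard monomials gives mu = 3. Corank 1: A-series; mu = 3 gives A_3.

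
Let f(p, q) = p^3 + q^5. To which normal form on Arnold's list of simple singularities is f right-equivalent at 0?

E_8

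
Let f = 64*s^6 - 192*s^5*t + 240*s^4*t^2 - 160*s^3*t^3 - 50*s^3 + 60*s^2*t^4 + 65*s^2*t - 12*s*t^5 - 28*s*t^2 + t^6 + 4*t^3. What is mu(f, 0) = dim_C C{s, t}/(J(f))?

7

The Hessian of f at 0 is [[0, 0], [0, 0]] with rank 0, so corank 2. A Groebner basis of the Jacobian ideal J(f) in C{s,t} is {15625*s*t/12 + t^5 - 3125*t^2/6, s*t^2 - 2*t^3/5, s^2 - 9*s*t/10 + t^2/5}; counting standard monomials gives mu = 7. Corank 2; j^3 = -(2*s - t)*(5*s - 2*t)^2 has shape L^2 M (L != M), so D-series; mu = 7 gives D_7.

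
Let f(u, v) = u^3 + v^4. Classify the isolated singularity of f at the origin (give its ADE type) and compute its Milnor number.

The Hessian of f at 0 has rank 0. Corank 2; j^3 = u^3 is a perfect cube, so E-series; the 4-jet and mu = 6 give E_6.

Type E_{6}, Milnor number mu = 6.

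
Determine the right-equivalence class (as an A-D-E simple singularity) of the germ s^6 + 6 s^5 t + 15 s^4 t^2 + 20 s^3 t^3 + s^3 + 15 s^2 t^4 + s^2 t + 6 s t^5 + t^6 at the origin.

D7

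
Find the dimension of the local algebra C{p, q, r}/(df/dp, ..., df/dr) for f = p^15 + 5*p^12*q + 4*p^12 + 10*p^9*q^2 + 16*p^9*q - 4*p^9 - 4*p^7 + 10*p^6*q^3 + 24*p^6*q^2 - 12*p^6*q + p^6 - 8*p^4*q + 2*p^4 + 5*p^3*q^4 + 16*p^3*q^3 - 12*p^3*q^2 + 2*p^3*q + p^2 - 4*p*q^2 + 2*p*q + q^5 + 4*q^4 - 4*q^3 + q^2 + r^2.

4

The Hessian of f at 0 has rank 2. Corank 1: A-series; mu = 4 gives A_4.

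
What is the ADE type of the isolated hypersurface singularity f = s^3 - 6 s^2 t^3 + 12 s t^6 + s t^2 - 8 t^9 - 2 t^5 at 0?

D_{4}

The Hessian of f at 0 has rank 0. Corank 2; j^3 = s*(s^2 + t^2) splits into three distinct lines over C (the quadratic factor has nonzero discriminant), so D_4.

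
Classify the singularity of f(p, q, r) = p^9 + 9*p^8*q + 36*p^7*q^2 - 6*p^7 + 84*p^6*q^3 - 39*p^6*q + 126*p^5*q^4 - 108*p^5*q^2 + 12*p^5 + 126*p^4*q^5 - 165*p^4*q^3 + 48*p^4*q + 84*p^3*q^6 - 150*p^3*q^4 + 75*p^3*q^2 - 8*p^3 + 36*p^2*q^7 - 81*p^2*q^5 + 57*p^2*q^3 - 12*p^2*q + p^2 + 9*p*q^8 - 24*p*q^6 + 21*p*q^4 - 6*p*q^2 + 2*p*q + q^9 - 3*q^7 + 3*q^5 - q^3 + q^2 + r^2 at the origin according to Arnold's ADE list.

A_{2}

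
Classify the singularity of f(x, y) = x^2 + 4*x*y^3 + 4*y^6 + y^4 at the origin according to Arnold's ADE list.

A_{3}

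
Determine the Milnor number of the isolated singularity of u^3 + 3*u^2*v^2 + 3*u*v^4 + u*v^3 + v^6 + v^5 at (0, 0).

The Hessian of f at 0 is [[0, 0], [0, 0]] with rank 0, so corank 2. A Groebner basis of the Jacobian ideal J(f) in C{u,v} is {-u^2 + v^4 - v^3/3, u^3, u^2*v + u^2/3 + v^3/9, u^2 + u*v^2 + v^3/3}; counting standard monomials gives mu = 7. Corank 2; j^3 = u^3 is a perfect cube, so E-series; the 4-jet and mu = 7 give E_7.

7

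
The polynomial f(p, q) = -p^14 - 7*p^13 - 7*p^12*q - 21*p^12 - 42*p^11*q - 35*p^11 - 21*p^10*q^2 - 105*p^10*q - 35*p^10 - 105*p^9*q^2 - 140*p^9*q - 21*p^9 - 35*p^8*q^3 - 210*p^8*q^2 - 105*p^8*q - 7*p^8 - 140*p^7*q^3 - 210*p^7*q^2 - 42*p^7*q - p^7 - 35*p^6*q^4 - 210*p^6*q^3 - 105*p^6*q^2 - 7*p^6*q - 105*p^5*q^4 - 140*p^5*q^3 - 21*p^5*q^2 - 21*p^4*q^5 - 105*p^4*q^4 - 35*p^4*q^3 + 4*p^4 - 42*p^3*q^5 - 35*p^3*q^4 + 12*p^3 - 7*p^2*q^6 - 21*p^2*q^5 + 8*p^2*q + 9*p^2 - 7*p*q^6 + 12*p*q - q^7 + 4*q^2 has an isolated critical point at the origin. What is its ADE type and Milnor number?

The Hessian of f at 0 is [[18, 12], [12, 8]] with rank 1, so corank 1. A Groebner basis of the Jacobian ideal J(f) in C{p,q} is {567*p*q/16 - 3645*p/128 + q^4 + 3*q^3 + 243*q^2/16 - 1215*q/64, p*q^2 - 3*p*q + 27*p/16 + 2*q^3/9 - 3*q^2/2 + 9*q/8, p^2 + 3*p/2 + q}; counting standard monomials gives mu = 6. Corank 1: A-series; mu = 6 gives A_6.

Type A_6, Milnor number mu = 6.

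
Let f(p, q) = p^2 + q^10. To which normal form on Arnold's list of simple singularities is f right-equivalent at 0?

A9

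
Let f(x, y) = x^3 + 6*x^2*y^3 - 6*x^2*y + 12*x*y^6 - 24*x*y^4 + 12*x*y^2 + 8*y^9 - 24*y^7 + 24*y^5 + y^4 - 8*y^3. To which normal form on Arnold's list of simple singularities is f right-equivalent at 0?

E6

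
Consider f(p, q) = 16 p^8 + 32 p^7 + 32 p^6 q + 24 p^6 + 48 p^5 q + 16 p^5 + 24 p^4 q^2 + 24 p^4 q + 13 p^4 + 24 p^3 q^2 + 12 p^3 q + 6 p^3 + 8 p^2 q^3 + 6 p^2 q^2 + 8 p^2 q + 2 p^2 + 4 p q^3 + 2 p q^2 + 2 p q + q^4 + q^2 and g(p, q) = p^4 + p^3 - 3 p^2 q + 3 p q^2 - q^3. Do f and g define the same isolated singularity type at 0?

The Hessian of f at 0 is [[4, 2], [2, 2]] with rank 2, so corank 0. A Groebner basis of the Jacobian ideal J(f) in C{p,q} is {p, q}; counting standard monomials gives mu = 1. Corank 0: nondegenerate Morse point, so A_1. The Hessian of g at 0 is [[0, 0], [0, 0]] with rank 0, so corank 2. A Groebner basis of the Jacobian ideal J(g) in C{p,q} is {q^4, p*q^2 - 2*q^3/3, p^2 - 2*p*q + q^2}; counting standard monomials gives mu = 6. Corank 2; j^3 = (p - q)^3 is a perfect cube, so E-series; the 4-jet and mu = 6 give E_6. f is A_1 but g is E_6, hence not right-equivalent.

No.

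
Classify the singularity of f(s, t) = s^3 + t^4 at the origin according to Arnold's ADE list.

E_{6}

The Hessian of f at 0 has rank 0. Corank 2; j^3 = s^3 is a perfect cube, so E-series; the 4-jet and mu = 6 give E_6.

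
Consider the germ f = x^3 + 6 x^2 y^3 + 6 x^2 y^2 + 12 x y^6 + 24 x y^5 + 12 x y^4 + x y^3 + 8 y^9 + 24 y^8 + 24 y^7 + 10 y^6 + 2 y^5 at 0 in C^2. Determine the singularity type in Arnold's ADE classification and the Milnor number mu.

The Hessian of f at 0 is [[0, 0], [0, 0]] with rank 0, so corank 2. A Groebner basis of the Jacobian ideal J(f) in C{x,y} is {-x^2/4 + y^4 - y^3/12, x^3, x^2*y + x^2/12 + y^3/36, x^2/2 + x*y^2 + y^3/6}; counting standard monomials gives mu = 7. Corank 2; j^3 = x^3 is a perfect cube, so E-series; the 4-jet and mu = 7 give E_7.

Type E7, Milnor number mu = 7.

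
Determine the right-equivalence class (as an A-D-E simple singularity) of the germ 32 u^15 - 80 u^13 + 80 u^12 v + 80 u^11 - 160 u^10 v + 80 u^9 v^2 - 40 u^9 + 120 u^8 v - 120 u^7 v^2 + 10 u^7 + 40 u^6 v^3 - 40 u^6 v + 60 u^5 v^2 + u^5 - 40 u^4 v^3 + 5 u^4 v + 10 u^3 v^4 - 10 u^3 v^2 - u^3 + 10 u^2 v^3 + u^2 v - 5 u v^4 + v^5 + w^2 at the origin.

The Hessian of f at 0 is [[0, 0, 0], [0, 0, 0], [0, 0, 2]] with rank 1, so corank 2. A Groebner basis of the Jacobian ideal J(f) in C{u,v,w} is {u*v/5 + v^4, u*v^2, u^2 - u*v, w}; counting standard monomials gives mu = 6. Corank 2; j^3 = -u^2*(u - v) has shape L^2 M (L != M), so D-series; mu = 6 gives D_6.

D_{6}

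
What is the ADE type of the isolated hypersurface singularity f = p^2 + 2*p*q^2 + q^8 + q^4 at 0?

The Hessian of f at 0 has rank 1. Corank 1: A-series; mu = 7 gives A_7.

A_7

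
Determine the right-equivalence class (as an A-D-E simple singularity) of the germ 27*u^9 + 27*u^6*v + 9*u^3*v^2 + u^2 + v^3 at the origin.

A_{2}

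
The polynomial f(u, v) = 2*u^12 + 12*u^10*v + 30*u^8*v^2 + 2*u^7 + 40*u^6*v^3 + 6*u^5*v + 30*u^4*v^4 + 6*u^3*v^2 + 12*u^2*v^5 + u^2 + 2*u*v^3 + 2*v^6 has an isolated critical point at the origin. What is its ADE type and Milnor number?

The Hessian of f at 0 has rank 1. Corank 1: A-series; mu = 5 gives A_5.

Type A_5, Milnor number mu = 5.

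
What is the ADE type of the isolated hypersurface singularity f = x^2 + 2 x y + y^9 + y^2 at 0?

The Hessian of f at 0 has rank 1. Corank 1: A-series; mu = 8 gives A_8.

A_{8}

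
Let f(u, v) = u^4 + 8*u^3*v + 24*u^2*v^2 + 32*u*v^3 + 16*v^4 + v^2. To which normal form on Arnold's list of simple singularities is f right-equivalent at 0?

A_3

The Hessian of f at 0 has rank 1. Corank 1: A-series; mu = 3 gives A_3.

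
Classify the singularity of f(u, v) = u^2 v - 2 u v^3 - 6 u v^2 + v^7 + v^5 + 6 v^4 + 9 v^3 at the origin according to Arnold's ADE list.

D_{8}

The Hessian of f at 0 has rank 0. Corank 2; j^3 = v*(u - 3*v)^2 has shape L^2 M (L != M), so D-series; mu = 8 gives D_8.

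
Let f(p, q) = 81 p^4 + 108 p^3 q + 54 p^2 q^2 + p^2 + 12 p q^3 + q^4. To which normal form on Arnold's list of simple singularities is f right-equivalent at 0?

A3

The Hessian of f at 0 has rank 1. Corank 1: A-series; mu = 3 gives A_3.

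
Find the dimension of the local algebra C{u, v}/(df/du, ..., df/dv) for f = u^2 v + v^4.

The Hessian of f at 0 has rank 0. Corank 2; j^3 = u^2*v has shape L^2 M (L != M), so D-series; mu = 5 gives D_5.

5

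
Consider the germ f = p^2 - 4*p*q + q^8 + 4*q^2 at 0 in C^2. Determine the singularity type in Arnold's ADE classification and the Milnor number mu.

Type A7, Milnor number mu = 7.

The Hessian of f at 0 has rank 1. Corank 1: A-series; mu = 7 gives A_7.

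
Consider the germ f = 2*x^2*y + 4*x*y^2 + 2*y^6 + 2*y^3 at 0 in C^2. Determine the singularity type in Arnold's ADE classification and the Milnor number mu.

Type D7, Milnor number mu = 7.

The Hessian of f at 0 has rank 0. Corank 2; j^3 = 2*y*(x + y)^2 has shape L^2 M (L != M), so D-series; mu = 7 gives D_7.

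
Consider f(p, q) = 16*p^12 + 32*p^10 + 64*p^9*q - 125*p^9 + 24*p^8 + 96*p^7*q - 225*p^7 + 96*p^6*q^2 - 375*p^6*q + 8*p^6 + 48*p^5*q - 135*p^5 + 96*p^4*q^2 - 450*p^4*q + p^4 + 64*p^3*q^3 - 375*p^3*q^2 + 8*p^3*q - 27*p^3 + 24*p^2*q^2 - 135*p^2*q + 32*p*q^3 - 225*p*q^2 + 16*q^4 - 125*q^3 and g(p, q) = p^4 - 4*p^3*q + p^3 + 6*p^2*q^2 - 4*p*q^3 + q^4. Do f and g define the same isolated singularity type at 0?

The Hessian of f at 0 is [[0, 0], [0, 0]] with rank 0, so corank 2. A Groebner basis of the Jacobian ideal J(f) in C{p,q} is {q^4, p*q^2 + 16*q^3/9, p^2 + 10*p*q/3 + 25*q^2/9}; counting standard monomials gives mu = 6. Corank 2; j^3 = -(3*p + 5*q)^3 is a perfect cube, so E-series; the 4-jet and mu = 6 give E_6. The Hessian of g at 0 is [[0, 0], [0, 0]] with rank 0, so corank 2. A Groebner basis of the Jacobian ideal J(g) in C{p,q} is {q^4, p*q^2 - q^3/3, p^2}; counting standard monomials gives mu = 6. Corank 2; j^3 = p^3 is a perfect cube, so E-series; the 4-jet and mu = 6 give E_6. Both have type E_6, hence right-equivalent.

Yes.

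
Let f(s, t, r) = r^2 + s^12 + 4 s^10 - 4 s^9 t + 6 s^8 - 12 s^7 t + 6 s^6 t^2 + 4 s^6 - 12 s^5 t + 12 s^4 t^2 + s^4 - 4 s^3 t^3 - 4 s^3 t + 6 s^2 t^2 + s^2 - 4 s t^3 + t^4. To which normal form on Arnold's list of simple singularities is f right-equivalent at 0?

A_{3}

The Hessian of f at 0 is [[2, 0, 0], [0, 0, 0], [0, 0, 2]] with rank 2, so corank 1. A Groebner basis of the Jacobian ideal J(f) in C{s,t,r} is {t^3, s, r}; counting standard monomials gives mu = 3. Corank 1: A-series; mu = 3 gives A_3.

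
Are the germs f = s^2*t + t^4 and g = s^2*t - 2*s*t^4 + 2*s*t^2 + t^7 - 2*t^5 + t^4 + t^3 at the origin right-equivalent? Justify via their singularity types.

Yes.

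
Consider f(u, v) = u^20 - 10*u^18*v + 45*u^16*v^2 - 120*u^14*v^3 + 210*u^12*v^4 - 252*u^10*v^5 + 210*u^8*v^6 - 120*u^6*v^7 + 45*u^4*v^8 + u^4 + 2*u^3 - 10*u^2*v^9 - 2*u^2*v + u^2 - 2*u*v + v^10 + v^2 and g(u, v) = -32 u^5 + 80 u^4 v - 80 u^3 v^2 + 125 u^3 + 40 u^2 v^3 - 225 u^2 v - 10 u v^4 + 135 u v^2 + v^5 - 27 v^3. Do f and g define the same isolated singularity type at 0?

The Hessian of f at 0 is [[2, -2], [-2, 2]] with rank 1, so corank 1. A Groebner basis of the Jacobian ideal J(f) in C{u,v} is {u*v^4 + 10*u*v^3 + 15*u*v^2 + 7*u*v + u - 4*v^4 - 10*v^3 - 6*v^2 - v, 30*u*v^3 + 54*u*v^2 + 27*u*v + 4*u + v^5 - 10*v^4 - 35*v^3 - 23*v^2 - 4*v, u^2 + u - v}; counting standard monomials gives mu = 9. Corank 1: A-series; mu = 9 gives A_9. The Hessian of g at 0 is [[0, 0], [0, 0]] with rank 0, so corank 2. A Groebner basis of the Jacobian ideal J(g) in C{u,v} is {v^5, u*v^3 - 23*v^4/40, u^2 - 6*u*v/5 + 9*v^2/25}; counting standard monomials gives mu = 8. Corank 2; j^3 = (5*u - 3*v)^3 is a perfect cube, so E-series; the 5-jet and mu = 8 give E_8. f is A_9 but g is E_8, hence not right-equivalent.

No.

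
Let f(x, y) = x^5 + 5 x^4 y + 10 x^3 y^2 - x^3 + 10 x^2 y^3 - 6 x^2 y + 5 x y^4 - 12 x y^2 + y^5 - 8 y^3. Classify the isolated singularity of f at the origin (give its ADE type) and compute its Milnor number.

Type E8, Milnor number mu = 8.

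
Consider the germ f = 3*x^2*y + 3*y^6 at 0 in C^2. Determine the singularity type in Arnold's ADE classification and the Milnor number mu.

Type D7, Milnor number mu = 7.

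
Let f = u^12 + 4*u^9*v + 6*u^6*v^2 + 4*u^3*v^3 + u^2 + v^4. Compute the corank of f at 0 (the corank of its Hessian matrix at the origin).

The Hessian at 0 is [[2, 0], [0, 0]] of rank 1; hence corank 1.

1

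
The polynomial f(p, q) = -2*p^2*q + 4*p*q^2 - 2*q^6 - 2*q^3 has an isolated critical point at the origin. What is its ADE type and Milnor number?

The Hessian of f at 0 is [[0, 0], [0, 0]] with rank 0, so corank 2. A Groebner basis of the Jacobian ideal J(f) in C{p,q} is {p^2/6 + q^5 - q^2/6, p^3 - q^3, p*q - q^2}; counting standard monomials gives mu = 7. Corank 2; j^3 = -2*q*(p - q)^2 has shape L^2 M (L != M), so D-series; mu = 7 gives D_7.

Type D7, Milnor number mu = 7.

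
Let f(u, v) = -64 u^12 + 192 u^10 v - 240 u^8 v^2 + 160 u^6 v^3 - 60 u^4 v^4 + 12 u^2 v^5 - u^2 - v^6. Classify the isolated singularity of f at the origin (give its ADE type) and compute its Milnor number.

Type A5, Milnor number mu = 5.

The Hessian of f at 0 is [[-2, 0], [0, 0]] with rank 1, so corank 1. A Groebner basis of the Jacobian ideal J(f) in C{u,v} is {v^5, u}; counting standard monomials gives mu = 5. Corank 1: A-series; mu = 5 gives A_5.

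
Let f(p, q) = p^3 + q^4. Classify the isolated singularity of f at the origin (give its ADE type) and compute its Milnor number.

The Hessian of f at 0 has rank 0. Corank 2; j^3 = p^3 is a perfect cube, so E-series; the 4-jet and mu = 6 give E_6.

Type E6, Milnor number mu = 6.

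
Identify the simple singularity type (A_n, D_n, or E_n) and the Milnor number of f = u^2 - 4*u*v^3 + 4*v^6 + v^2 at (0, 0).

Type A_{1}, Milnor number mu = 1.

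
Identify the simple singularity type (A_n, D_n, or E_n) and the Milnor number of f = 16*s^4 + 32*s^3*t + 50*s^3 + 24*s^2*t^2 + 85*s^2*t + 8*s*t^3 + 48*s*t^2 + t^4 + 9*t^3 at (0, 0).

Type D5, Milnor number mu = 5.

The Hessian of f at 0 is [[0, 0], [0, 0]] with rank 0, so corank 2. A Groebner basis of the Jacobian ideal J(f) in C{s,t} is {s*t^2 + 375*s*t/8 + 225*t^2/8, -625*s*t/8 + t^3 - 375*t^2/8, s^2 + 11*s*t/10 + 3*t^2/10}; counting standard monomials gives mu = 5. Corank 2; j^3 = (2*s + t)*(5*s + 3*t)^2 has shape L^2 M (L != M), so D-series; mu = 5 gives D_5.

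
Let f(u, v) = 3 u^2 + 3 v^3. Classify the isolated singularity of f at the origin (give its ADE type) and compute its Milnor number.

The Hessian of f at 0 is [[6, 0], [0, 0]] with rank 1, so corank 1. A Groebner basis of the Jacobian ideal J(f) in C{u,v} is {v^2, u}; counting standard monomials gives mu = 2. Corank 1: A-series; mu = 2 gives A_2.

Type A_2, Milnor number mu = 2.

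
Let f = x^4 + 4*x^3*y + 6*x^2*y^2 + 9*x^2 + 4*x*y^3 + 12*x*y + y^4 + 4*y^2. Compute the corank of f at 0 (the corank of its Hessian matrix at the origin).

1

Hessian at 0 has rank 1.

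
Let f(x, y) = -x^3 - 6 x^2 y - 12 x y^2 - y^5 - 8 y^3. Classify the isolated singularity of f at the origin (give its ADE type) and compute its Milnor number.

The Hessian of f at 0 is [[0, 0], [0, 0]] with rank 0, so corank 2. A Groebner basis of the Jacobian ideal J(f) in C{x,y} is {y^4, x^2 + 4*x*y + 4*y^2}; counting standard monomials gives mu = 8. Corank 2; j^3 = -(x + 2*y)^3 is a perfect cube, so E-series; the 5-jet and mu = 8 give E_8.

Type E8, Milnor number mu = 8.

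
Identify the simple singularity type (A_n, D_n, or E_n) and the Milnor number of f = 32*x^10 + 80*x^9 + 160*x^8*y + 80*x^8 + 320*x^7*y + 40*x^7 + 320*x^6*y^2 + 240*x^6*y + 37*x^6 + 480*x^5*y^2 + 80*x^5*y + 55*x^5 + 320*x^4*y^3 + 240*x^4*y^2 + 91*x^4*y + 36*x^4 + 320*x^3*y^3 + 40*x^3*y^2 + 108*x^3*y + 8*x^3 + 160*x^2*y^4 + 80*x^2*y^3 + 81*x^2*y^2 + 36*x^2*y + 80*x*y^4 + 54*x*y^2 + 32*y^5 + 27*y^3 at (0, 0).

Type E_8, Milnor number mu = 8.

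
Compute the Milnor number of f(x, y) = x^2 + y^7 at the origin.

6

The Hessian of f at 0 has rank 1. Corank 1: A-series; mu = 6 gives A_6.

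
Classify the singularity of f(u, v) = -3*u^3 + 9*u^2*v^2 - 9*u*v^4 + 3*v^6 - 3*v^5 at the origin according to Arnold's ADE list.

The Hessian of f at 0 has rank 0. Corank 2; j^3 = -3*u^3 is a perfect cube, so E-series; the 5-jet and mu = 8 give E_8.

E_8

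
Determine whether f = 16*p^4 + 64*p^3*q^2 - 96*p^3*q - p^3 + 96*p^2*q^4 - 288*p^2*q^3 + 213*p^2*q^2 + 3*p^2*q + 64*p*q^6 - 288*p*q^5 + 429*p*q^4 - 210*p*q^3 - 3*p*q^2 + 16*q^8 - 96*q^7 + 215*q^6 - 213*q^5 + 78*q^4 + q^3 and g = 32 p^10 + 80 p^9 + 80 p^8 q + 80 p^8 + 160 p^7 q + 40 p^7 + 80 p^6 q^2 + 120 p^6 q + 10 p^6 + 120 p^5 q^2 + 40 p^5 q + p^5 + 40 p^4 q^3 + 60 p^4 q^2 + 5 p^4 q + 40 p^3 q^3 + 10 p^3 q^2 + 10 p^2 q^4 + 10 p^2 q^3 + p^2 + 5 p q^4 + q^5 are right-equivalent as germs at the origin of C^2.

The Hessian of f at 0 has rank 0. Corank 2; j^3 = -(p - q)^3 is a perfect cube, so E-series; the 4-jet and mu = 6 give E_6. The Hessian of g at 0 has rank 1. Corank 1: A-series; mu = 4 gives A_4. f is E_6 but g is A_4, hence not right-equivalent.

No.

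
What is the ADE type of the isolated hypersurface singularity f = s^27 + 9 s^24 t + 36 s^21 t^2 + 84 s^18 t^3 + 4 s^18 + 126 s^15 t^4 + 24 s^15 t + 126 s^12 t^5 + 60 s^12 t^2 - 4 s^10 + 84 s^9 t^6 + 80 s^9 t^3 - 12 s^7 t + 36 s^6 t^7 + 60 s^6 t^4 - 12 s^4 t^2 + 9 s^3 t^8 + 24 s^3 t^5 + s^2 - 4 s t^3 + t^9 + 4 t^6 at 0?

A8

The Hessian of f at 0 has rank 1. Corank 1: A-series; mu = 8 gives A_8.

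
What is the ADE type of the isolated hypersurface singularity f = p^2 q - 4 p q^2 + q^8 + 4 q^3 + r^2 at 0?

D_9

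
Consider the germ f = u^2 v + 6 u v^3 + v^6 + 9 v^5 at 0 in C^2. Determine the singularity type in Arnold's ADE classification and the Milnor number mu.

Type D_{7}, Milnor number mu = 7.

The Hessian of f at 0 has rank 0. Corank 2; j^3 = u^2*v has shape L^2 M (L != M), so D-series; mu = 7 gives D_7.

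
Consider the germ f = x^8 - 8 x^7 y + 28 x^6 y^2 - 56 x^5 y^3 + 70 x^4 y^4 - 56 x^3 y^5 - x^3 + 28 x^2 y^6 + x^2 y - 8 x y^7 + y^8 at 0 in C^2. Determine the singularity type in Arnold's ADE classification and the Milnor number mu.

Type D_{9}, Milnor number mu = 9.

The Hessian of f at 0 has rank 0. Corank 2; j^3 = -x^2*(x - y) has shape L^2 M (L != M), so D-series; mu = 9 gives D_9.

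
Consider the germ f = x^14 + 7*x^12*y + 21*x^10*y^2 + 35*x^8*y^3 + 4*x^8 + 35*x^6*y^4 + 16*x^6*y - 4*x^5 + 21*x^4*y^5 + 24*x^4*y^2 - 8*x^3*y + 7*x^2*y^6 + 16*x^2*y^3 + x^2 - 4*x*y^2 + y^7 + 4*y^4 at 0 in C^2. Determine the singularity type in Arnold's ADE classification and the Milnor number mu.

Type A_6, Milnor number mu = 6.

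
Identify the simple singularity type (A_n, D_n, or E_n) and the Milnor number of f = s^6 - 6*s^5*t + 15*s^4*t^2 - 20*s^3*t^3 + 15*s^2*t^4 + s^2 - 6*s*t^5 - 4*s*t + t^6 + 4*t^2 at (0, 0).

The Hessian of f at 0 has rank 1. Corank 1: A-series; mu = 5 gives A_5.

Type A5, Milnor number mu = 5.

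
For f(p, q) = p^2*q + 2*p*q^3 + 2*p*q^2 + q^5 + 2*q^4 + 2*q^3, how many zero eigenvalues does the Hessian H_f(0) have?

2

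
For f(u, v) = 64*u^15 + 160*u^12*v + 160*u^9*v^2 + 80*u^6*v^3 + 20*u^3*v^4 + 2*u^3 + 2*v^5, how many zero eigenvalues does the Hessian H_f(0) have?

2

The Hessian at 0 is [[0, 0], [0, 0]] of rank 0; hence corank 2.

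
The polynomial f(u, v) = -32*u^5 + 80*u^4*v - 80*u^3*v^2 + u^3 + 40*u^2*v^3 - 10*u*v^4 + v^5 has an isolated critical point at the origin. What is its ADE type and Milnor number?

The Hessian of f at 0 has rank 0. Corank 2; j^3 = u^3 is a perfect cube, so E-series; the 5-jet and mu = 8 give E_8.

Type E_8, Milnor number mu = 8.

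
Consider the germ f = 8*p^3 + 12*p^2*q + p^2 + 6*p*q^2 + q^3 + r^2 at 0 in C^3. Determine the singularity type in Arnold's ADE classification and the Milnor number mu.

The Hessian of f at 0 has rank 2. Corank 1: A-series; mu = 2 gives A_2.

Type A_{2}, Milnor number mu = 2.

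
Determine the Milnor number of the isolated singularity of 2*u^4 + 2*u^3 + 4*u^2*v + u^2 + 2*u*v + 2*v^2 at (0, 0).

1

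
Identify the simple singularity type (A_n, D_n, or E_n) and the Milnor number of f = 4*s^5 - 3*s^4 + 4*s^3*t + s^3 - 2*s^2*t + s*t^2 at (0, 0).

Type D_{5}, Milnor number mu = 5.

The Hessian of f at 0 is [[0, 0], [0, 0]] with rank 0, so corank 2. A Groebner basis of the Jacobian ideal J(f) in C{s,t} is {s*t^2 - s*t/6 + t^2/6, -s*t/6 + t^3 + t^2/6, s^2 - 4*s*t/3 + t^2/3}; counting standard monomials gives mu = 5. Corank 2; j^3 = s*(s - t)^2 has shape L^2 M (L != M), so D-series; mu = 5 gives D_5.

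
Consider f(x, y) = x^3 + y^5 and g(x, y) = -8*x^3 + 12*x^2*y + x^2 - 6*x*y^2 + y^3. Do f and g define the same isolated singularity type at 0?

No.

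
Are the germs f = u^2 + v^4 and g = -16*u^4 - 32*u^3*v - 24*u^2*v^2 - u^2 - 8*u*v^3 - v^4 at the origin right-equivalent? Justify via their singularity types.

The Hessian of f at 0 has rank 1. Corank 1: A-series; mu = 3 gives A_3. The Hessian of g at 0 has rank 1. Corank 1: A-series; mu = 3 gives A_3. Both have type A_3, hence right-equivalent.

Yes.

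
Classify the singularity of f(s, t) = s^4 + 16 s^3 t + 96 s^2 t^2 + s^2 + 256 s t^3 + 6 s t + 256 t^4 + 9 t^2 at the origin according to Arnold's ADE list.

A_{3}

The Hessian of f at 0 has rank 1. Corank 1: A-series; mu = 3 gives A_3.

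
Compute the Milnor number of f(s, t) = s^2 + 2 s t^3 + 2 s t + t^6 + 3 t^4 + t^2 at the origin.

The Hessian of f at 0 has rank 1. Corank 1: A-series; mu = 3 gives A_3.

3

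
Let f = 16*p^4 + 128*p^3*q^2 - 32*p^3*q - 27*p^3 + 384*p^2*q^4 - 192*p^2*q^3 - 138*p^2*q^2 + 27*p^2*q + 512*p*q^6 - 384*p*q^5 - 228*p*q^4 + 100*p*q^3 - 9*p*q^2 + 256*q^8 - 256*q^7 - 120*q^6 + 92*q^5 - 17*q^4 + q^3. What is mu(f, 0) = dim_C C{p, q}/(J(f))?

The Hessian of f at 0 has rank 0. Corank 2; j^3 = -(3*p - q)^3 is a perfect cube, so E-series; the 4-jet and mu = 6 give E_6.

6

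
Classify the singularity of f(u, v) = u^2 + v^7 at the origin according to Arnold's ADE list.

A_6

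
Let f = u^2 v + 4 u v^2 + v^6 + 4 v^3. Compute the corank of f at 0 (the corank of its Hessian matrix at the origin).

2

Hessian at 0 has rank 0.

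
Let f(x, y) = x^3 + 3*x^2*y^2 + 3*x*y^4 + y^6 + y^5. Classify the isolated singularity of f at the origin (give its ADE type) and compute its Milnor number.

Type E_8, Milnor number mu = 8.

The Hessian of f at 0 is [[0, 0], [0, 0]] with rank 0, so corank 2. A Groebner basis of the Jacobian ideal J(f) in C{x,y} is {y^4, x^3, x^2/2 + x*y^2}; counting standard monomials gives mu = 8. Corank 2; j^3 = x^3 is a perfect cube, so E-series; the 5-jet and mu = 8 give E_8.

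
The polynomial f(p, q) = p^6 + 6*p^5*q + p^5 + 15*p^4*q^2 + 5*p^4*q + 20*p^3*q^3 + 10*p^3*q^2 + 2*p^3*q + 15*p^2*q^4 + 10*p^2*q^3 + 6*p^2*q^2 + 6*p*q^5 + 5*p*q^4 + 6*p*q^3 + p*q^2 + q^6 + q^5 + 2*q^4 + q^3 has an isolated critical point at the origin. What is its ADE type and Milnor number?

Type D_{7}, Milnor number mu = 7.

The Hessian of f at 0 has rank 0. Corank 2; j^3 = q^2*(p + q) has shape L^2 M (L != M), so D-series; mu = 7 gives D_7.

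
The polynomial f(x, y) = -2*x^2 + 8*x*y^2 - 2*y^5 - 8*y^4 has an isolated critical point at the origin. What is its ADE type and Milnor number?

Type A_4, Milnor number mu = 4.

The Hessian of f at 0 has rank 1. Corank 1: A-series; mu = 4 gives A_4.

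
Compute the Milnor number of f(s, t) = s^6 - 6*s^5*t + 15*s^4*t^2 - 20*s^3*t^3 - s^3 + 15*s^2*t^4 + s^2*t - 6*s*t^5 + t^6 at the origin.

7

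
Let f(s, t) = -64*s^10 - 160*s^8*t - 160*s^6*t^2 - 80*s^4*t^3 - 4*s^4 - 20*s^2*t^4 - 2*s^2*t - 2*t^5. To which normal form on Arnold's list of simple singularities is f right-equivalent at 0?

D6

The Hessian of f at 0 is [[0, 0], [0, 0]] with rank 0, so corank 2. A Groebner basis of the Jacobian ideal J(f) in C{s,t} is {s^2/5 + t^4, s^3, s*t}; counting standard monomials gives mu = 6. Corank 2; j^3 = -2*s^2*t has shape L^2 M (L != M), so D-series; mu = 6 gives D_6.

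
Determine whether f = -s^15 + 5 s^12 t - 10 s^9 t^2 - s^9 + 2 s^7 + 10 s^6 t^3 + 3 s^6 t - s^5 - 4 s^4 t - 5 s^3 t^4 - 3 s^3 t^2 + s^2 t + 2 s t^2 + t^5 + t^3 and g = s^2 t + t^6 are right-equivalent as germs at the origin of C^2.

The Hessian of f at 0 has rank 0. Corank 2; j^3 = t*(s + t)^2 has shape L^2 M (L != M), so D-series; mu = 6 gives D_6. The Hessian of g at 0 has rank 0. Corank 2; j^3 = s^2*t has shape L^2 M (L != M), so D-series; mu = 7 gives D_7. f is D_6 but g is D_7, hence not right-equivalent.

No.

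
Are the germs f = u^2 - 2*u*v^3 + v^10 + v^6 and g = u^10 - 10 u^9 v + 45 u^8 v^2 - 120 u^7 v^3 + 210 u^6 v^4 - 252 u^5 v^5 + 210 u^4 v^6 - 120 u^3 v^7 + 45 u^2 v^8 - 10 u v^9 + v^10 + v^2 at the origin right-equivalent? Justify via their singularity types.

Yes.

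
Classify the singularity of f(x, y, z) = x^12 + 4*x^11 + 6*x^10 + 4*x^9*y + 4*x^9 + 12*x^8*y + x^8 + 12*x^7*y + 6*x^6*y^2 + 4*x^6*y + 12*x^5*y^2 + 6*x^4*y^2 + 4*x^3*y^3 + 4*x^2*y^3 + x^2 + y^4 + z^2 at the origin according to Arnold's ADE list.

A3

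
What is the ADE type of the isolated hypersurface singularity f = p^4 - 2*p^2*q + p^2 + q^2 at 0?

The Hessian of f at 0 is [[2, 0], [0, 2]] with rank 2, so corank 0. A Groebner basis of the Jacobian ideal J(f) in C{p,q} is {p, q}; counting standard monomials gives mu = 1. Corank 0: nondegenerate Morse point, so A_1.

A_{1}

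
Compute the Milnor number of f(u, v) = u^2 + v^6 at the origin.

5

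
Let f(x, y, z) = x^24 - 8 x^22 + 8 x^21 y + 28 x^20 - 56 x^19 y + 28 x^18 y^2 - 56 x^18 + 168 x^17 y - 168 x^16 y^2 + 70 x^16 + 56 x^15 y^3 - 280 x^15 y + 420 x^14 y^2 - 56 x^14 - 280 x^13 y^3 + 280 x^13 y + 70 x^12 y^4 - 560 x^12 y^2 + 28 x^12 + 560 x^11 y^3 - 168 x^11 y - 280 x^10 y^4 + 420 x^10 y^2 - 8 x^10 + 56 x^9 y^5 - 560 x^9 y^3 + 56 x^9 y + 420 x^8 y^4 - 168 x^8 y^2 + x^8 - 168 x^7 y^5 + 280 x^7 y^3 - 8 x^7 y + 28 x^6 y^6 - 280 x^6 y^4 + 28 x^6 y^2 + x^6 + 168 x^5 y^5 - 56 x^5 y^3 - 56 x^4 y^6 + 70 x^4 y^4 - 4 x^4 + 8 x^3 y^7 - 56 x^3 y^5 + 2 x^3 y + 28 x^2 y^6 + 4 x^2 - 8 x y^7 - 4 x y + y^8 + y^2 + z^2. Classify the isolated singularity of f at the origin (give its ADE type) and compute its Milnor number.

Type A_{7}, Milnor number mu = 7.

The Hessian of f at 0 is [[8, -4, 0], [-4, 2, 0], [0, 0, 2]] with rank 2, so corank 1. A Groebner basis of the Jacobian ideal J(f) in C{x,y,z} is {96*x^2 - 112*x*y + y^4 + 32*y^2, x^3 - 2*x + y, x^2*y - 8*x/3 - y^3/12 + 4*y/3, x*y^2 - 8*x/3 - y^3/3 + 4*y/3, z}; counting standard monomials gives mu = 7. Corank 1: A-series; mu = 7 gives A_7.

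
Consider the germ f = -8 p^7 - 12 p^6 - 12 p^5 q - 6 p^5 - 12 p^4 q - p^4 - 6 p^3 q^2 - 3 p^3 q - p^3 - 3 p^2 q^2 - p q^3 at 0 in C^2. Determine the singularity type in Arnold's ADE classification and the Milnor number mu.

Type E_7, Milnor number mu = 7.

The Hessian of f at 0 has rank 0. Corank 2; j^3 = -p^3 is a perfect cube, so E-series; the 4-jet and mu = 7 give E_7.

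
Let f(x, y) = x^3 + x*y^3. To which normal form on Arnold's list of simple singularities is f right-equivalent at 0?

E7

The Hessian of f at 0 has rank 0. Corank 2; j^3 = x^3 is a perfect cube, so E-series; the 4-jet and mu = 7 give E_7.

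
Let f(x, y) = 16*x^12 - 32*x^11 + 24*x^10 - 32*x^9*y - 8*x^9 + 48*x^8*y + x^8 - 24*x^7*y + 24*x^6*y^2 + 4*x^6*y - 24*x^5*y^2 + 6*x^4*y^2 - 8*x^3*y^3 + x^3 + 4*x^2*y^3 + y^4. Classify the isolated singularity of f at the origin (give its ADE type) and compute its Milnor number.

Type E6, Milnor number mu = 6.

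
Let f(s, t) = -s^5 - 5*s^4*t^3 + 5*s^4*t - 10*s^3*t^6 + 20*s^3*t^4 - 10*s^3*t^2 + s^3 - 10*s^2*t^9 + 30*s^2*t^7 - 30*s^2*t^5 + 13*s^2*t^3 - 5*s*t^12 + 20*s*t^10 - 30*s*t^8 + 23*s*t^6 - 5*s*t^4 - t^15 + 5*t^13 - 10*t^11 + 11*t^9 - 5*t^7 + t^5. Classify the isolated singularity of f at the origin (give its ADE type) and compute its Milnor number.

Type E_8, Milnor number mu = 8.

The Hessian of f at 0 has rank 0. Corank 2; j^3 = s^3 is a perfect cube, so E-series; the 5-jet and mu = 8 give E_8.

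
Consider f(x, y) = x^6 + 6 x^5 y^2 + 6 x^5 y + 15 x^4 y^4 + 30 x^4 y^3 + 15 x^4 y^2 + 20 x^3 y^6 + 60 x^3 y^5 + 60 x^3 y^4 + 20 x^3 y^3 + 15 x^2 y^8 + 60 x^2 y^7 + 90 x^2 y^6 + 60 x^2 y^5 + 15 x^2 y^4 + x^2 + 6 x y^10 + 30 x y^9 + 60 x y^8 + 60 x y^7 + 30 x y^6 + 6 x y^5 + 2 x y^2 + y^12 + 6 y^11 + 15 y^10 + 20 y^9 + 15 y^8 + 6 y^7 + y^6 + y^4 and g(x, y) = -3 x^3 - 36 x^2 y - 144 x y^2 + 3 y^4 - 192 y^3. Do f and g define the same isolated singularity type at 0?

No.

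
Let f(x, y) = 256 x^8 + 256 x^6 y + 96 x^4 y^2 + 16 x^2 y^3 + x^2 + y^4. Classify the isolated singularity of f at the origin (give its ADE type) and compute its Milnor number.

Type A_{3}, Milnor number mu = 3.

The Hessian of f at 0 is [[2, 0], [0, 0]] with rank 1, so corank 1. A Groebner basis of the Jacobian ideal J(f) in C{x,y} is {y^3, x}; counting standard monomials gives mu = 3. Corank 1: A-series; mu = 3 gives A_3.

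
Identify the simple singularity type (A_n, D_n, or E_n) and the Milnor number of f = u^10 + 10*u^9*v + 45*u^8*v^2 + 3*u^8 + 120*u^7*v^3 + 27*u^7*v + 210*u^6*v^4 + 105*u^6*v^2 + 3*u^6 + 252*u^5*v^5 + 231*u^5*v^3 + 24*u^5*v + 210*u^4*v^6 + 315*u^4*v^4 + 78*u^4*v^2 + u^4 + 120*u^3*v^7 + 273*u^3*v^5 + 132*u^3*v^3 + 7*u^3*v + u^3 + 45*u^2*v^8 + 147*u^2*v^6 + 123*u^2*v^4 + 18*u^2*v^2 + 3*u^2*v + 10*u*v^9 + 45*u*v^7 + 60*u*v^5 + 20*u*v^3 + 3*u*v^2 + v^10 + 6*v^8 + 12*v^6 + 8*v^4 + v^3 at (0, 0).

Type E_7, Milnor number mu = 7.

The Hessian of f at 0 has rank 0. Corank 2; j^3 = (u + v)^3 is a perfect cube, so E-series; the 4-jet and mu = 7 give E_7.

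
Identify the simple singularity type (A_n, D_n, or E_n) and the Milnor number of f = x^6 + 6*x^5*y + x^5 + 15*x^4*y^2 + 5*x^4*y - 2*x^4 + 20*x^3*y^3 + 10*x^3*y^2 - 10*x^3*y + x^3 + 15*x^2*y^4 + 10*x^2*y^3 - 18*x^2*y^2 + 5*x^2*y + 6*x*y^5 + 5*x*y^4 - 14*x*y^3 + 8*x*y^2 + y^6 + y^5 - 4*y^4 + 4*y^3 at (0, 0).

Type D7, Milnor number mu = 7.

The Hessian of f at 0 has rank 0. Corank 2; j^3 = (x + y)*(x + 2*y)^2 has shape L^2 M (L != M), so D-series; mu = 7 gives D_7.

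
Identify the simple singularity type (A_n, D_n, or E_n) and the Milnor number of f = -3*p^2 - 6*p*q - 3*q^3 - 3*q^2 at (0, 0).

The Hessian of f at 0 has rank 1. Corank 1: A-series; mu = 2 gives A_2.

Type A2, Milnor number mu = 2.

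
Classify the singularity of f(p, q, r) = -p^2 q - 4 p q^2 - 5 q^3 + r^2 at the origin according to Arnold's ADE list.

The Hessian of f at 0 is [[0, 0, 0], [0, 0, 0], [0, 0, 2]] with rank 1, so corank 2. A Groebner basis of the Jacobian ideal J(f) in C{p,q,r} is {q^3, p^2 - q^2, p*q + 2*q^2, r}; counting standard monomials gives mu = 4. Corank 2; j^3 = -q*(p^2 + 4*p*q + 5*q^2) splits into three distinct lines over C (the quadratic factor has nonzero discriminant), so D_4.

D_4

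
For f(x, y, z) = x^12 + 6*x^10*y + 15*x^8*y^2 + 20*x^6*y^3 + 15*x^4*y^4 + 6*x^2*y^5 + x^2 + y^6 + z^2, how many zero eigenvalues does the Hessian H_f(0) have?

1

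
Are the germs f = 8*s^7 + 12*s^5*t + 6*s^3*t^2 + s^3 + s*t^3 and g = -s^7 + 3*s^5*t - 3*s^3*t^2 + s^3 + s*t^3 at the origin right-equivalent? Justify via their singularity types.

Yes.

The Hessian of f at 0 is [[0, 0], [0, 0]] with rank 0, so corank 2. A Groebner basis of the Jacobian ideal J(f) in C{s,t} is {s^3, s*t^2, 3*s^2 + t^3}; counting standard monomials gives mu = 7. Corank 2; j^3 = s^3 is a perfect cube, so E-series; the 4-jet and mu = 7 give E_7. The Hessian of g at 0 is [[0, 0], [0, 0]] with rank 0, so corank 2. A Groebner basis of the Jacobian ideal J(g) in C{s,t} is {s^3, s*t^2, 3*s^2 + t^3}; counting standard monomials gives mu = 7. Corank 2; j^3 = s^3 is a perfect cube, so E-series; the 4-jet and mu = 7 give E_7. Both have type E_7, hence right-equivalent.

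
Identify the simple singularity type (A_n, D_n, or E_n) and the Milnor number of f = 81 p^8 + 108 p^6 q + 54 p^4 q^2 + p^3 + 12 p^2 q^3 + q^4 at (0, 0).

Type E_6, Milnor number mu = 6.

The Hessian of f at 0 is [[0, 0], [0, 0]] with rank 0, so corank 2. A Groebner basis of the Jacobian ideal J(f) in C{p,q} is {q^3, p^2}; counting standard monomials gives mu = 6. Corank 2; j^3 = p^3 is a perfect cube, so E-series; the 4-jet and mu = 6 give E_6.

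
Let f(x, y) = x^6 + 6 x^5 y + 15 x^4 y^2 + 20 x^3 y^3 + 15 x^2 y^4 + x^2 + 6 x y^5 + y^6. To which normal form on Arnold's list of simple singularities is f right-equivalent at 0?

The Hessian of f at 0 is [[2, 0], [0, 0]] with rank 1, so corank 1. A Groebner basis of the Jacobian ideal J(f) in C{x,y} is {y^5, x}; counting standard monomials gives mu = 5. Corank 1: A-series; mu = 5 gives A_5.

A5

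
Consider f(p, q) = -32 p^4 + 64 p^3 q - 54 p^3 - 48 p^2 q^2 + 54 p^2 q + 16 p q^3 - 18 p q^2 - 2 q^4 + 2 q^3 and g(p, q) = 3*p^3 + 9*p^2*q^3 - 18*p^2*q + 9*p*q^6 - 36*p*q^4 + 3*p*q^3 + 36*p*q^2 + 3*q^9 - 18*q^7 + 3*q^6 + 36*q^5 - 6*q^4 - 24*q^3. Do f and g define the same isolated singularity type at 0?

No.

The Hessian of f at 0 is [[0, 0], [0, 0]] with rank 0, so corank 2. A Groebner basis of the Jacobian ideal J(f) in C{p,q} is {q^4, p*q^2 - 7*q^3/18, p^2 - 2*p*q/3 + q^2/9}; counting standard monomials gives mu = 6. Corank 2; j^3 = -2*(3*p - q)^3 is a perfect cube, so E-series; the 4-jet and mu = 6 give E_6. The Hessian of g at 0 is [[0, 0], [0, 0]] with rank 0, so corank 2. A Groebner basis of the Jacobian ideal J(g) in C{p,q} is {p^3 - 6*p^2*q - 48*p^2 + 192*p*q - 192*q^2, 6*p^2 + p*q^2 - 24*p*q + 24*q^2, 3*p^2 - 12*p*q + q^3 + 12*q^2}; counting standard monomials gives mu = 7. Corank 2; j^3 = 3*(p - 2*q)^3 is a perfect cube, so E-series; the 4-jet and mu = 7 give E_7. f is E_6 but g is E_7, hence not right-equivalent.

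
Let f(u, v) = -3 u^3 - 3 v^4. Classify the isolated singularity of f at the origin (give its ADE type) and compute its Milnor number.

Type E_6, Milnor number mu = 6.

The Hessian of f at 0 is [[0, 0], [0, 0]] with rank 0, so corank 2. A Groebner basis of the Jacobian ideal J(f) in C{u,v} is {v^3, u^2}; counting standard monomials gives mu = 6. Corank 2; j^3 = -3*u^3 is a perfect cube, so E-series; the 4-jet and mu = 6 give E_6.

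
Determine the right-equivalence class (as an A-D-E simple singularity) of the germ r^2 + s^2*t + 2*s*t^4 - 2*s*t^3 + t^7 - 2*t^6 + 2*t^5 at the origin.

D_6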